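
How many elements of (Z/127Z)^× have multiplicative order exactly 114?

φ(127) = 127 − 1 = 126 = 2 · 3^2 · 7.
Since (Z/127Z)^× is cyclic of order 126, the number of elements of order d is φ(d) when d | 126 and 0 otherwise.
114 does not divide 126, so no element of (Z/127Z)^× has order 114.

0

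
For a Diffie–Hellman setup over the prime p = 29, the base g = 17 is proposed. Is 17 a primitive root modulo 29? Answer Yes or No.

No

φ(29) = 29 − 1 = 28 = 2^2 · 7.
17 is a primitive root mod 29 iff 17^(φ(29)/q) ≢ 1 for every prime q | φ(29), i.e. q ∈ {2, 7}.
17^14 ≡ 28 (mod 29)  [q = 2: ≢ 1 ✓]
17^4 ≡ 1 (mod 29)  [q = 7: ≡ 1 ✗]
The check at q = 7 fails, so 17 generates a proper subgroup.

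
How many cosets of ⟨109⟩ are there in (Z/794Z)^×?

The order of 109 must divide φ(794) = φ(2)·φ(397) = 1·396 = 396 = 2^2 · 3^2 · 11.
Divisors of 396: 1, 2, 3, 4, 6, 9, 11, 12, 18, 22, 33, 36, 44, 66, 99, 132, 198, 396.
Test each divisor d:
109^1 ≡ 109 (mod 794)
109^2 ≡ 765 (mod 794)
109^3 ≡ 15 (mod 794)
109^4 ≡ 47 (mod 794)
109^6 ≡ 225 (mod 794)
109^9 ≡ 199 (mod 794)
109^11 ≡ 581 (mod 794)
109^12 ≡ 603 (mod 794)
109^18 ≡ 695 (mod 794)
109^22 ≡ 111 (mod 794)
109^33 ≡ 177 (mod 794)
109^36 ≡ 273 (mod 794)
109^44 ≡ 411 (mod 794)
109^66 ≡ 363 (mod 794)
109^99 ≡ 731 (mod 794)
109^132 ≡ 759 (mod 794)
109^198 ≡ 793 (mod 794)
109^396 ≡ 1 (mod 794) ✓
Thus |⟨109⟩| = ord(109) = 396.
The index is φ(794) / ord(109) = 396 / 396 = 1.

1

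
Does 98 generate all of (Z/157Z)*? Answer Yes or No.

φ(157) = 157 − 1 = 156 = 2^2 · 3 · 13.
It suffices to check that the order of 98 is not a proper divisor of 156: compute 98^(156/q) for q ∈ {2, 3, 13}.
98^78 ≡ 156 (mod 157)  [q = 2: ≢ 1 ✓]
98^52 ≡ 1 (mod 157)  [q = 3: ≡ 1 ✗]
98^12 ≡ 67 (mod 157)  [q = 13: ≢ 1 ✓]
The check at q = 3 fails, so 98 generates a proper subgroup.

No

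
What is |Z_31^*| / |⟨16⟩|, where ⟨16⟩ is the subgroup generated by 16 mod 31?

6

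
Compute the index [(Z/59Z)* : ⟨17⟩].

ord(17) | φ(59) = 59 − 1 = 58 = 2 · 29.
Divisors of 58: 1, 2, 29, 58.
Compute 17^d (mod 59) for the divisors d until we hit 1:
17^1 ≡ 17
17^2 ≡ 53
17^29 ≡ 1
The order of 17 is 29, so the subgroup it generates has 29 elements.
Index = |(Z/59Z)^×| / |⟨17⟩| = 58 / 29 = 2.

2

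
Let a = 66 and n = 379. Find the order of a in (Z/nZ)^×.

Since 66 ∈ (Z/379Z)^×, its order divides φ(379) = 379 − 1 = 378 = 2 · 3^3 · 7.
Divisors of 378: 1, 2, 3, 6, 7, 9, 14, 18, 21, 27, 42, 54, 63, 126, 189, 378.
Test each divisor d:
66^1 ≡ 66 (mod 379)
66^2 ≡ 187 (mod 379)
66^3 ≡ 214 (mod 379)
66^6 ≡ 316 (mod 379)
66^7 ≡ 11 (mod 379)
66^9 ≡ 162 (mod 379)
66^14 ≡ 121 (mod 379)
66^18 ≡ 93 (mod 379)
66^21 ≡ 194 (mod 379)
66^27 ≡ 285 (mod 379)
66^42 ≡ 115 (mod 379)
66^54 ≡ 119 (mod 379)
66^63 ≡ 328 (mod 379)
66^126 ≡ 327 (mod 379)
66^189 ≡ 378 (mod 379)
66^378 ≡ 1 (mod 379) ✓
Therefore the multiplicative order of 66 modulo 379 is 378.

378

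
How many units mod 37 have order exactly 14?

0

φ(37) = 37 − 1 = 36 = 2^2 · 3^2.
Since (Z/37Z)^× is cyclic of order 36, the number of elements of order d is φ(d) when d | 36 and 0 otherwise.
Since 14 ∤ 36, the count is 0.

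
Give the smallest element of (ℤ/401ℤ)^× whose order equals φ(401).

3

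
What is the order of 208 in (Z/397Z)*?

396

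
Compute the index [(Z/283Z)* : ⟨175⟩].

6

Since 175 ∈ (Z/283Z)^×, its order divides φ(283) = 283 − 1 = 282 = 2 · 3 · 47.
Divisors of 282: 1, 2, 3, 6, 47, 94, 141, 282.
Test each divisor d:
175^1 ≡ 175 (mod 283)
175^2 ≡ 61 (mod 283)
175^3 ≡ 204 (mod 283)
175^6 ≡ 15 (mod 283)
175^47 ≡ 1 (mod 283) ✓
So ord_283(175) = 47, hence |⟨175⟩| = 47.
[(Z/283Z)^× : ⟨175⟩] = 282/47 = 6.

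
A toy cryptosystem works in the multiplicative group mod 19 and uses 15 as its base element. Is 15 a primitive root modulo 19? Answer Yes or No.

φ(19) = 19 − 1 = 18 = 2 · 3^2.
Test 15^(18/q) mod 19 for each prime factor q of 18:
15^9 ≡ 18 (mod 19)  [q = 2: ≢ 1 ✓]
15^6 ≡ 11 (mod 19)  [q = 3: ≢ 1 ✓]
All checks pass, so 15 has order 18 and is a primitive root modulo 19.

Yes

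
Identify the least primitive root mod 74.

φ(74) = φ(2)·φ(37) = 1·36 = 36 = 2^2 · 3^2.
g is a primitive root iff g^(36/q) ≢ 1 (mod 74) for each prime q ∈ {2, 3}.
g = 2: gcd(2, 74) = 2 > 1, not a unit — skip.
g = 3: 3^18 ≡ 1 — hits 1, so not a primitive root.
g = 4: gcd(4, 74) = 2 > 1, not a unit — skip.
g = 5: 5^18 ≡ 73; 5^12 ≡ 47 — none is 1, so 5 is a primitive root.
So 5 is the smallest generator of (Z/74Z)^×.

5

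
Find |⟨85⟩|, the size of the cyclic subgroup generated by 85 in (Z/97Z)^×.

16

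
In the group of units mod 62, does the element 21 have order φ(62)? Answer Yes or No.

φ(62) = φ(2)·φ(31) = 1·30 = 30 = 2 · 3 · 5.
21 is a primitive root mod 62 iff 21^(φ(62)/q) ≢ 1 for every prime q | φ(62), i.e. q ∈ {2, 3, 5}.
21^15 ≡ 61 (mod 62)  [q = 2: ≢ 1 ✓]
21^10 ≡ 5 (mod 62)  [q = 3: ≢ 1 ✓]
21^6 ≡ 33 (mod 62)  [q = 5: ≢ 1 ✓]
None equal 1, so ord_62(21) = 30: 21 is a primitive root.

Yes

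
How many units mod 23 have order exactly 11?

φ(23) = 23 − 1 = 22 = 2 · 11.
In a cyclic group of order 22, there are φ(d) elements of order d for each divisor d of 22, and zero for non-divisors.
11 | 22, and φ(11) = 11 − 1 = 10.

10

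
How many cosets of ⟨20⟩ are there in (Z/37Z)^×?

1

By Lagrange's theorem, ord_37(20) divides φ(37) = 37 − 1 = 36 = 2^2 · 3^2.
Divisors of 36: 1, 2, 3, 4, 6, 9, 12, 18, 36.
Compute 20^d (mod 37) for the divisors d until we hit 1:
20^1 ≡ 20 (mod 37)
20^2 ≡ 30 (mod 37)
20^3 ≡ 8 (mod 37)
20^4 ≡ 12 (mod 37)
20^6 ≡ 27 (mod 37)
20^9 ≡ 31 (mod 37)
20^12 ≡ 26 (mod 37)
20^18 ≡ 36 (mod 37)
20^36 ≡ 1 (mod 37) ✓
The order of 20 is 36, so the subgroup it generates has 36 elements.
[(Z/37Z)^× : ⟨20⟩] = 36/36 = 1.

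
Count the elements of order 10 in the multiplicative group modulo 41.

4

φ(41) = 41 − 1 = 40 = 2^3 · 5.
(Z/41Z)^× is cyclic (|G| = 40); a cyclic group of order m has exactly φ(d) elements of each order d | m, and none otherwise.
10 = 2 · 5 divides 40, and φ(10) = 4.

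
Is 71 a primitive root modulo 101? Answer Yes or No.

φ(101) = 101 − 1 = 100 = 2^2 · 5^2.
71 is a primitive root mod 101 iff 71^(φ(101)/q) ≢ 1 for every prime q | φ(101), i.e. q ∈ {2, 5}.
71^50 ≡ 1 (mod 101)  [q = 2: ≡ 1 ✗]
71^20 ≡ 84 (mod 101)  [q = 5: ≢ 1 ✓]
Since 71^50 ≡ 1, the order of 71 divides 50 < 100, so 71 is not a primitive root.

No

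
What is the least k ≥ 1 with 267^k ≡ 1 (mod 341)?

The order of 267 must divide φ(341) = φ(11·31) = (11−1)·(31−1) = 10·30 = 300 = 2^2 · 3 · 5^2.
Divisors of 300: 1, 2, 3, 4, 5, 6, 10, 12, 15, 20, 25, 30, 50, 60, 75, 100, 150, 300.
Test each divisor d:
267^1 ≡ 267 (mod 341)
267^2 ≡ 20 (mod 341)
267^3 ≡ 225 (mod 341)
267^4 ≡ 59 (mod 341)
267^5 ≡ 67 (mod 341)
267^6 ≡ 157 (mod 341)
267^10 ≡ 56 (mod 341)
267^12 ≡ 97 (mod 341)
267^15 ≡ 1 (mod 341) ✓
Hence ord(267) = 15.

15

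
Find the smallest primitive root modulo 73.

5

φ(73) = 73 − 1 = 72 = 2^3 · 3^2.
Test candidates g = 2, 3, … against the prime factors q ∈ {2, 3} of φ(73): g is a generator iff g^(72/q) ≢ 1 for every such q.
g = 2: 2^36 ≡ 1 — hits 1, so not a primitive root.
g = 3: 3^36 ≡ 1 — hits 1, so not a primitive root.
g = 4: 4^36 ≡ 1 — hits 1, so not a primitive root.
g = 5: 5^36 ≡ 72; 5^24 ≡ 8 — none is 1, so 5 is a primitive root.
So 5 is the smallest generator of (Z/73Z)^×.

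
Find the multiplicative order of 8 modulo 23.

By Lagrange's theorem, ord_23(8) divides φ(23) = 23 − 1 = 22 = 2 · 11.
Divisors of 22: 1, 2, 11, 22.
Evaluate successive powers at the divisors of 22:
8^1 ≡ 8 (mod 23)
8^2 ≡ 18 (mod 23)
8^11 ≡ 1 (mod 23) ✓
So ord_23(8) = 11.

11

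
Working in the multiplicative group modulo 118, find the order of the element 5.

Since 5 ∈ (Z/118Z)^×, its order divides φ(118) = φ(2)·φ(59) = 1·58 = 58 = 2 · 29.
Divisors of 58: 1, 2, 29, 58.
Compute 5^d (mod 118) for the divisors d until we hit 1:
5^1 ≡ 5 (mod 118)
5^2 ≡ 25 (mod 118)
5^29 ≡ 1 (mod 118) ✓
Hence ord(5) = 29.

29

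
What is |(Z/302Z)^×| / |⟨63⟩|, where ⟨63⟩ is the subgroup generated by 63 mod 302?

Since 63 ∈ (Z/302Z)^×, its order divides φ(302) = φ(2)·φ(151) = 1·150 = 150 = 2 · 3 · 5^2.
Divisors of 150: 1, 2, 3, 5, 6, 10, 15, 25, 30, 50, 75, 150.
Test each divisor d:
63^1 ≡ 63
63^2 ≡ 43
63^3 ≡ 293
63^5 ≡ 217
63^6 ≡ 81
63^10 ≡ 279
63^15 ≡ 143
63^25 ≡ 33
63^30 ≡ 215
63^50 ≡ 183
63^75 ≡ 301
63^150 ≡ 1
So ord_302(63) = 150, hence |⟨63⟩| = 150.
Index = |(Z/302Z)^×| / |⟨63⟩| = 150 / 150 = 1.

1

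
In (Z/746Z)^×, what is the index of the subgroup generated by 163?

ord(163) | φ(746) = φ(2)·φ(373) = 1·372 = 372 = 2^2 · 3 · 31.
Divisors of 372: 1, 2, 3, 4, 6, 12, 31, 62, 93, 124, 186, 372.
Compute 163^d (mod 746) for the divisors d until we hit 1:
163^1 ≡ 163 (mod 746)
163^2 ≡ 459 (mod 746)
163^3 ≡ 217 (mod 746)
163^4 ≡ 309 (mod 746)
163^6 ≡ 91 (mod 746)
163^12 ≡ 75 (mod 746)
163^31 ≡ 1 (mod 746) ✓
The order of 163 is 31, so the subgroup it generates has 31 elements.
Index = |(Z/746Z)^×| / |⟨163⟩| = 372 / 31 = 12.

12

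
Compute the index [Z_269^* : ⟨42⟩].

The order of 42 must divide φ(269) = 269 − 1 = 268 = 2^2 · 67.
Divisors of 268: 1, 2, 4, 67, 134, 268.
Test each divisor d:
42^1 ≡ 42
42^2 ≡ 150
42^4 ≡ 173
42^67 ≡ 187
42^134 ≡ 268
42^268 ≡ 1
Thus |⟨42⟩| = ord(42) = 268.
Index = |(Z/269Z)^×| / |⟨42⟩| = 268 / 268 = 1.

1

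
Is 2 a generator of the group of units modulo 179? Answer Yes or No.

φ(179) = 179 − 1 = 178 = 2 · 89.
It suffices to check that the order of 2 is not a proper divisor of 178: compute 2^(178/q) for q ∈ {2, 89}.
2^89 ≡ 178 (mod 179)  [q = 2: ≢ 1 ✓]
2^2 ≡ 4 (mod 179)  [q = 89: ≢ 1 ✓]
All checks pass, so 2 has order 178 and is a primitive root modulo 179.

Yes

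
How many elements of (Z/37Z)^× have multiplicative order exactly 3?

2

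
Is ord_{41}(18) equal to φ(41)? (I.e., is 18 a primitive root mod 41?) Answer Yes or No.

φ(41) = 41 − 1 = 40 = 2^3 · 5.
Test 18^(40/q) mod 41 for each prime factor q of 40:
18^20 ≡ 1 (mod 41)  [q = 2: ≡ 1 ✗]
18^8 ≡ 10 (mod 41)  [q = 5: ≢ 1 ✓]
Since 18^20 ≡ 1, the order of 18 divides 20 < 40, so 18 is not a primitive root.

No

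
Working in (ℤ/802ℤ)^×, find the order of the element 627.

By Lagrange's theorem, ord_802(627) divides φ(802) = φ(2)·φ(401) = 1·400 = 400 = 2^4 · 5^2.
Divisors of 400: 1, 2, 4, 5, 8, 10, 16, 20, 25, 40, 50, 80, 100, 200, 400.
Evaluate successive powers at the divisors of 400:
627^1 ≡ 627 (mod 802)
627^2 ≡ 149 (mod 802)
627^4 ≡ 547 (mod 802)
627^5 ≡ 515 (mod 802)
627^8 ≡ 63 (mod 802)
627^10 ≡ 565 (mod 802)
627^16 ≡ 761 (mod 802)
627^20 ≡ 29 (mod 802)
627^25 ≡ 499 (mod 802)
627^40 ≡ 39 (mod 802)
627^50 ≡ 381 (mod 802)
627^80 ≡ 719 (mod 802)
627^100 ≡ 801 (mod 802)
627^200 ≡ 1 (mod 802) ✓
Hence ord(627) = 200.

200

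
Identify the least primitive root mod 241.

7

φ(241) = 241 − 1 = 240 = 2^4 · 3 · 5.
Test candidates g = 2, 3, … against the prime factors q ∈ {2, 3, 5} of φ(241): g is a generator iff g^(240/q) ≢ 1 for every such q.
g = 2: 2^120 ≡ 1 — hits 1, so not a primitive root.
g = 3: 3^120 ≡ 1 — hits 1, so not a primitive root.
g = 4: 4^120 ≡ 1 — hits 1, so not a primitive root.
g = 5: 5^120 ≡ 1 — hits 1, so not a primitive root.
g = 6: 6^120 ≡ 1 — hits 1, so not a primitive root.
g = 7: 7^120 ≡ 240; 7^80 ≡ 15; 7^48 ≡ 91 — none is 1, so 7 is a primitive root.
The smallest primitive root modulo 241 is 7.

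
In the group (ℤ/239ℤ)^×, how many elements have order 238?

96

φ(239) = 239 − 1 = 238 = 2 · 7 · 17.
Since (Z/239Z)^× is cyclic of order 238, the number of elements of order d is φ(d) when d | 238 and 0 otherwise.
238 = 2 · 7 · 17 divides 238, and φ(238) = 96.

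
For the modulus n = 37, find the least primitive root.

2

φ(37) = 37 − 1 = 36 = 2^2 · 3^2.
Test candidates g = 2, 3, … against the prime factors q ∈ {2, 3} of φ(37): g is a generator iff g^(36/q) ≢ 1 for every such q.
g = 2: 2^18 ≡ 36; 2^12 ≡ 26 — none is 1, so 2 is a primitive root.
The smallest primitive root modulo 37 is 2.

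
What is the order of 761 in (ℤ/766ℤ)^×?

191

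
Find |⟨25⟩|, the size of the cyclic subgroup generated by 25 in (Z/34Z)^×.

8

ord(25) | φ(34) = φ(2)·φ(17) = 1·16 = 16 = 2^4.
Divisors of 16: 1, 2, 4, 8, 16.
Test each divisor d:
25^1 ≡ 25 (mod 34)
25^2 ≡ 13 (mod 34)
25^4 ≡ 33 (mod 34)
25^8 ≡ 1 (mod 34) ✓
So ord_34(25) = 8.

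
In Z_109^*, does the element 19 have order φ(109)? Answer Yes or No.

φ(109) = 109 − 1 = 108 = 2^2 · 3^3.
Test 19^(108/q) mod 109 for each prime factor q of 108:
19^54 ≡ 108 (mod 109)  [q = 2: ≢ 1 ✓]
19^36 ≡ 1 (mod 109)  [q = 3: ≡ 1 ✗]
Since 19^36 ≡ 1, the order of 19 divides 36 < 108, so 19 is not a primitive root.

No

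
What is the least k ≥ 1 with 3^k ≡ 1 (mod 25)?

By Lagrange's theorem, ord_25(3) divides φ(25) = φ(5^2) = 5·(5−1) = 20 = 2^2 · 5.
Divisors of 20: 1, 2, 4, 5, 10, 20.
Compute 3^d (mod 25) for the divisors d until we hit 1:
3^1 ≡ 3
3^2 ≡ 9
3^4 ≡ 6
3^5 ≡ 18
3^10 ≡ 24
3^20 ≡ 1
The smallest such exponent is 20, so the order of 3 is 20.

20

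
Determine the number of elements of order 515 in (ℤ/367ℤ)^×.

φ(367) = 367 − 1 = 366 = 2 · 3 · 61.
In a cyclic group of order 366, there are φ(d) elements of order d for each divisor d of 366, and zero for non-divisors.
Since 515 ∤ 366, the count is 0.

0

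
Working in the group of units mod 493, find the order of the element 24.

ord(24) | φ(493) = φ(17·29) = (17−1)·(29−1) = 16·28 = 448 = 2^6 · 7.
Divisors of 448: 1, 2, 4, 7, 8, 14, 16, 28, 32, 56, 64, 112, 224, 448.
Check 24^d mod 493 for each divisor in increasing order:
24^1 ≡ 24 (mod 493)
24^2 ≡ 83 (mod 493)
24^4 ≡ 480 (mod 493)
24^7 ≡ 233 (mod 493)
24^8 ≡ 169 (mod 493)
24^14 ≡ 59 (mod 493)
24^16 ≡ 460 (mod 493)
24^28 ≡ 30 (mod 493)
24^32 ≡ 103 (mod 493)
24^56 ≡ 407 (mod 493)
24^64 ≡ 256 (mod 493)
24^112 ≡ 1 (mod 493) ✓
The smallest such exponent is 112, so the order of 24 is 112.

112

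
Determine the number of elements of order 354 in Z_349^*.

0

φ(349) = 349 − 1 = 348 = 2^2 · 3 · 29.
In a cyclic group of order 348, there are φ(d) elements of order d for each divisor d of 348, and zero for non-divisors.
Here 348 is not a multiple of 354, so there are no elements of order 354.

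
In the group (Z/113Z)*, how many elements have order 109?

φ(113) = 113 − 1 = 112 = 2^4 · 7.
(Z/113Z)^× is cyclic (|G| = 112); a cyclic group of order m has exactly φ(d) elements of each order d | m, and none otherwise.
Since 109 ∤ 112, the count is 0.

0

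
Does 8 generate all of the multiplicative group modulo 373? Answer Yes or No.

No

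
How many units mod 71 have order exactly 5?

φ(71) = 71 − 1 = 70 = 2 · 5 · 7.
In a cyclic group of order 70, there are φ(d) elements of order d for each divisor d of 70, and zero for non-divisors.
5 | 70, and φ(5) = 5 − 1 = 4.

4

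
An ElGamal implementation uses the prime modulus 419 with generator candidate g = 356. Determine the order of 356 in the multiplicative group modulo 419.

418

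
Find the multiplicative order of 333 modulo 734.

183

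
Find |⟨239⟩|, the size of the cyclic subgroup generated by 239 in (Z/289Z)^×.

17

ord(239) | φ(289) = φ(17^2) = 17·(17−1) = 272 = 2^4 · 17.
Divisors of 272: 1, 2, 4, 8, 16, 17, 34, 68, 136, 272.
Evaluate successive powers at the divisors of 272:
239^1 ≡ 239
239^2 ≡ 188
239^4 ≡ 86
239^8 ≡ 171
239^16 ≡ 52
239^17 ≡ 1
The smallest such exponent is 17, so the order of 239 is 17.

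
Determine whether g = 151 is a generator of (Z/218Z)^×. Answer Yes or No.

φ(218) = φ(2)·φ(109) = 1·108 = 108 = 2^2 · 3^3.
Test 151^(108/q) mod 218 for each prime factor q of 108:
151^54 ≡ 217 (mod 218)  [q = 2: ≢ 1 ✓]
151^36 ≡ 45 (mod 218)  [q = 3: ≢ 1 ✓]
Every test exponent gives a nontrivial residue, hence 151 generates the full group.

Yes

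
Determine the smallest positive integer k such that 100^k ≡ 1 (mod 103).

17

Since 100 ∈ (Z/103Z)^×, its order divides φ(103) = 103 − 1 = 102 = 2 · 3 · 17.
Divisors of 102: 1, 2, 3, 6, 17, 34, 51, 102.
Evaluate successive powers at the divisors of 102:
100^1 ≡ 100
100^2 ≡ 9
100^3 ≡ 76
100^6 ≡ 8
100^17 ≡ 1
The smallest such exponent is 17, so the order of 100 is 17.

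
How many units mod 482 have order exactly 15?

8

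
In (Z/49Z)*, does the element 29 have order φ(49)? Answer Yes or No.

φ(49) = φ(7^2) = 7·(7−1) = 42 = 2 · 3 · 7.
29 is a primitive root mod 49 iff 29^(φ(49)/q) ≢ 1 for every prime q | φ(49), i.e. q ∈ {2, 3, 7}.
29^21 ≡ 1 (mod 49)  [q = 2: ≡ 1 ✗]
29^14 ≡ 1 (mod 49)  [q = 3: ≡ 1 ✗]
29^6 ≡ 22 (mod 49)  [q = 7: ≢ 1 ✓]
29^21 ≡ 1 shows ord(29) | 21, strictly less than φ(49); not a primitive root.

No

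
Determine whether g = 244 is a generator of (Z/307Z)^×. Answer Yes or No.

φ(307) = 307 − 1 = 306 = 2 · 3^2 · 17.
It suffices to check that the order of 244 is not a proper divisor of 306: compute 244^(306/q) for q ∈ {2, 3, 17}.
244^153 ≡ 306 (mod 307)  [q = 2: ≢ 1 ✓]
244^102 ≡ 17 (mod 307)  [q = 3: ≢ 1 ✓]
244^18 ≡ 269 (mod 307)  [q = 17: ≢ 1 ✓]
Every test exponent gives a nontrivial residue, hence 244 generates the full group.

Yes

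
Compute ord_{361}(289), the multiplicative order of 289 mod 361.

171

By Lagrange's theorem, ord_361(289) divides φ(361) = φ(19^2) = 19·(19−1) = 342 = 2 · 3^2 · 19.
Divisors of 342: 1, 2, 3, 6, 9, 18, 19, 38, 57, 114, 171, 342.
Evaluate successive powers at the divisors of 342:
289^1 ≡ 289 (mod 361)
289^2 ≡ 130 (mod 361)
289^3 ≡ 26 (mod 361)
289^6 ≡ 315 (mod 361)
289^9 ≡ 248 (mod 361)
289^18 ≡ 134 (mod 361)
289^19 ≡ 99 (mod 361)
289^38 ≡ 54 (mod 361)
289^57 ≡ 292 (mod 361)
289^114 ≡ 68 (mod 361)
289^171 ≡ 1 (mod 361) ✓
So ord_361(289) = 171.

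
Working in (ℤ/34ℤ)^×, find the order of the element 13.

ord(13) | φ(34) = φ(2)·φ(17) = 1·16 = 16 = 2^4.
Divisors of 16: 1, 2, 4, 8, 16.
Test each divisor d:
13^1 ≡ 13 (mod 34)
13^2 ≡ 33 (mod 34)
13^4 ≡ 1 (mod 34) ✓
Hence ord(13) = 4.

4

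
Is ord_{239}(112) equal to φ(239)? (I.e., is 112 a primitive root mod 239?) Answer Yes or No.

Yes

φ(239) = 239 − 1 = 238 = 2 · 7 · 17.
Test 112^(238/q) mod 239 for each prime factor q of 238:
112^119 ≡ 238 (mod 239)  [q = 2: ≢ 1 ✓]
112^34 ≡ 10 (mod 239)  [q = 7: ≢ 1 ✓]
112^14 ≡ 6 (mod 239)  [q = 17: ≢ 1 ✓]
All checks pass, so 112 has order 238 and is a primitive root modulo 239.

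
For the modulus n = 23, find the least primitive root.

φ(23) = 23 − 1 = 22 = 2 · 11.
Test candidates g = 2, 3, … against the prime factors q ∈ {2, 11} of φ(23): g is a generator iff g^(22/q) ≢ 1 for every such q.
g = 2: 2^11 ≡ 1 — hits 1, so not a primitive root.
g = 3: 3^11 ≡ 1 — hits 1, so not a primitive root.
g = 4: 4^11 ≡ 1 — hits 1, so not a primitive root.
g = 5: 5^11 ≡ 22; 5^2 ≡ 2 — none is 1, so 5 is a primitive root.
Hence the least primitive root of 23 is 5.

5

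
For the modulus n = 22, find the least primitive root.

φ(22) = φ(2)·φ(11) = 1·10 = 10 = 2 · 5.
Test candidates g = 2, 3, … against the prime factors q ∈ {2, 5} of φ(22): g is a generator iff g^(10/q) ≢ 1 for every such q.
g = 2: gcd(2, 22) = 2 > 1, not a unit — skip.
g = 3: 3^5 ≡ 1 — hits 1, so not a primitive root.
g = 4: gcd(4, 22) = 2 > 1, not a unit — skip.
g = 5: 5^5 ≡ 1 — hits 1, so not a primitive root.
g = 6: gcd(6, 22) = 2 > 1, not a unit — skip.
g = 7: 7^5 ≡ 21; 7^2 ≡ 5 — none is 1, so 7 is a primitive root.
So 7 is the smallest generator of (Z/22Z)^×.

7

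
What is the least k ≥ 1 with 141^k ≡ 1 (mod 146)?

72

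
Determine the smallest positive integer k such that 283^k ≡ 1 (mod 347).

346

ord(283) | φ(347) = 347 − 1 = 346 = 2 · 173.
Divisors of 346: 1, 2, 173, 346.
Check 283^d mod 347 for each divisor in increasing order:
283^1 ≡ 283
283^2 ≡ 279
283^173 ≡ 346
283^346 ≡ 1
The smallest such exponent is 346, so the order of 283 is 346.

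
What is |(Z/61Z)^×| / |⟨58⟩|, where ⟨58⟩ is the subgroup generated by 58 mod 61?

12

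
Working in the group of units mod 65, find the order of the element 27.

ord(27) | φ(65) = φ(5·13) = (5−1)·(13−1) = 4·12 = 48 = 2^4 · 3.
Divisors of 48: 1, 2, 3, 4, 6, 8, 12, 16, 24, 48.
Compute 27^d (mod 65) for the divisors d until we hit 1:
27^1 ≡ 27
27^2 ≡ 14
27^3 ≡ 53
27^4 ≡ 1
So ord_65(27) = 4.

4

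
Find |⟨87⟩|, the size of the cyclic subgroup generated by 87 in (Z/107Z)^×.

By Lagrange's theorem, ord_107(87) divides φ(107) = 107 − 1 = 106 = 2 · 53.
Divisors of 106: 1, 2, 53, 106.
Check 87^d mod 107 for each divisor in increasing order:
87^1 ≡ 87 (mod 107)
87^2 ≡ 79 (mod 107)
87^53 ≡ 1 (mod 107) ✓
Hence ord(87) = 53.

53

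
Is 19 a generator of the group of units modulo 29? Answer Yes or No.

Yes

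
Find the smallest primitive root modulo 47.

φ(47) = 47 − 1 = 46 = 2 · 23.
g is a primitive root iff g^(46/q) ≢ 1 (mod 47) for each prime q ∈ {2, 23}.
g = 2: 2^23 ≡ 1 — hits 1, so not a primitive root.
g = 3: 3^23 ≡ 1 — hits 1, so not a primitive root.
g = 4: 4^23 ≡ 1 — hits 1, so not a primitive root.
g = 5: 5^23 ≡ 46; 5^2 ≡ 25 — none is 1, so 5 is a primitive root.
The smallest primitive root modulo 47 is 5.

5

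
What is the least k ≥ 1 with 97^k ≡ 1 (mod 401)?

Since 97 ∈ (Z/401Z)^×, its order divides φ(401) = 401 − 1 = 400 = 2^4 · 5^2.
Divisors of 400: 1, 2, 4, 5, 8, 10, 16, 20, 25, 40, 50, 80, 100, 200, 400.
Test each divisor d:
97^1 ≡ 97 (mod 401)
97^2 ≡ 186 (mod 401)
97^4 ≡ 110 (mod 401)
97^5 ≡ 244 (mod 401)
97^8 ≡ 70 (mod 401)
97^10 ≡ 188 (mod 401)
97^16 ≡ 88 (mod 401)
97^20 ≡ 56 (mod 401)
97^25 ≡ 30 (mod 401)
97^40 ≡ 329 (mod 401)
97^50 ≡ 98 (mod 401)
97^80 ≡ 372 (mod 401)
97^100 ≡ 381 (mod 401)
97^200 ≡ 400 (mod 401)
97^400 ≡ 1 (mod 401) ✓
Therefore the multiplicative order of 97 modulo 401 is 400.

400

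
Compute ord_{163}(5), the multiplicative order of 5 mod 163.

The order of 5 must divide φ(163) = 163 − 1 = 162 = 2 · 3^4.
Divisors of 162: 1, 2, 3, 6, 9, 18, 27, 54, 81, 162.
Compute 5^d (mod 163) for the divisors d until we hit 1:
5^1 ≡ 5
5^2 ≡ 25
5^3 ≡ 125
5^6 ≡ 140
5^9 ≡ 59
5^18 ≡ 58
5^27 ≡ 162
5^54 ≡ 1
Hence ord(5) = 54.

54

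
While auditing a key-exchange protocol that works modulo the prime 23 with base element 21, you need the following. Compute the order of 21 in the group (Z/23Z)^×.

22

Since 21 ∈ (Z/23Z)^×, its order divides φ(23) = 23 − 1 = 22 = 2 · 11.
Divisors of 22: 1, 2, 11, 22.
Evaluate successive powers at the divisors of 22:
21^1 ≡ 21 (mod 23)
21^2 ≡ 4 (mod 23)
21^11 ≡ 22 (mod 23)
21^22 ≡ 1 (mod 23) ✓
Hence ord(21) = 22.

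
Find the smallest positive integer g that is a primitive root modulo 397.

φ(397) = 397 − 1 = 396 = 2^2 · 3^2 · 11.
Test candidates g = 2, 3, … against the prime factors q ∈ {2, 3, 11} of φ(397): g is a generator iff g^(396/q) ≢ 1 for every such q.
g = 2: 2^198 ≡ 396; 2^132 ≡ 1 — hits 1, so not a primitive root.
g = 3: 3^198 ≡ 1 — hits 1, so not a primitive root.
g = 4: 4^198 ≡ 1 — hits 1, so not a primitive root.
g = 5: 5^198 ≡ 396; 5^132 ≡ 362; 5^36 ≡ 290 — none is 1, so 5 is a primitive root.
Hence the least primitive root of 397 is 5.

5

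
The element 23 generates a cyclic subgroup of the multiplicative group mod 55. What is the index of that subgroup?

10

ord(23) | φ(55) = φ(5·11) = (5−1)·(11−1) = 4·10 = 40 = 2^3 · 5.
Divisors of 40: 1, 2, 4, 5, 8, 10, 20, 40.
Check 23^d mod 55 for each divisor in increasing order:
23^1 ≡ 23
23^2 ≡ 34
23^4 ≡ 1
So ord_55(23) = 4, hence |⟨23⟩| = 4.
[(Z/55Z)^× : ⟨23⟩] = 40/4 = 10.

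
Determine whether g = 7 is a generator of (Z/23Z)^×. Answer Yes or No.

Yes

φ(23) = 23 − 1 = 22 = 2 · 11.
It suffices to check that the order of 7 is not a proper divisor of 22: compute 7^(22/q) for q ∈ {2, 11}.
7^11 ≡ 22 (mod 23)  [q = 2: ≢ 1 ✓]
7^2 ≡ 3 (mod 23)  [q = 11: ≢ 1 ✓]
None equal 1, so ord_23(7) = 22: 7 is a primitive root.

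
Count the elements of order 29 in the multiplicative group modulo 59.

28

φ(59) = 59 − 1 = 58 = 2 · 29.
Since (Z/59Z)^× is cyclic of order 58, the number of elements of order d is φ(d) when d | 58 and 0 otherwise.
29 | 58, and φ(29) = 29 − 1 = 28.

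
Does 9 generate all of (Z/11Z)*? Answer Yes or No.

No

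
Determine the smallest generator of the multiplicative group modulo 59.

2

φ(59) = 59 − 1 = 58 = 2 · 29.
g is a primitive root iff g^(58/q) ≢ 1 (mod 59) for each prime q ∈ {2, 29}.
g = 2: 2^29 ≡ 58; 2^2 ≡ 4 — none is 1, so 2 is a primitive root.
Hence the least primitive root of 59 is 2.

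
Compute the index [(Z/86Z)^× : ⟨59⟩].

6

Since 59 ∈ (Z/86Z)^×, its order divides φ(86) = φ(2)·φ(43) = 1·42 = 42 = 2 · 3 · 7.
Divisors of 42: 1, 2, 3, 6, 7, 14, 21, 42.
Check 59^d mod 86 for each divisor in increasing order:
59^1 ≡ 59 (mod 86)
59^2 ≡ 41 (mod 86)
59^3 ≡ 11 (mod 86)
59^6 ≡ 35 (mod 86)
59^7 ≡ 1 (mod 86) ✓
Thus |⟨59⟩| = ord(59) = 7.
The index is φ(86) / ord(59) = 42 / 7 = 6.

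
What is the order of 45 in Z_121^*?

11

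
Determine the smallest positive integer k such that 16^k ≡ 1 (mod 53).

13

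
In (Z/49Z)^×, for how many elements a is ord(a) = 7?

φ(49) = φ(7^2) = 7·(7−1) = 42 = 2 · 3 · 7.
Since (Z/49Z)^× is cyclic of order 42, the number of elements of order d is φ(d) when d | 42 and 0 otherwise.
7 | 42, and φ(7) = 7 − 1 = 6.

6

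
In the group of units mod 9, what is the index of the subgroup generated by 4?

2

Since 4 ∈ (Z/9Z)^×, its order divides φ(9) = φ(3^2) = 3·(3−1) = 6 = 2 · 3.
Divisors of 6: 1, 2, 3, 6.
Test each divisor d:
4^1 ≡ 4 (mod 9)
4^2 ≡ 7 (mod 9)
4^3 ≡ 1 (mod 9) ✓
The order of 4 is 3, so the subgroup it generates has 3 elements.
Index = |(Z/9Z)^×| / |⟨4⟩| = 6 / 3 = 2.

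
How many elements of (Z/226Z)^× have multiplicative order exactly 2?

φ(226) = φ(2)·φ(113) = 1·112 = 112 = 2^4 · 7.
(Z/226Z)^× is cyclic (|G| = 112); a cyclic group of order m has exactly φ(d) elements of each order d | m, and none otherwise.
2 | 112, and φ(2) = 2 − 1 = 1.

1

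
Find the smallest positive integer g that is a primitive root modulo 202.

3

φ(202) = φ(2)·φ(101) = 1·100 = 100 = 2^2 · 5^2.
Test candidates g = 2, 3, … against the prime factors q ∈ {2, 5} of φ(202): g is a generator iff g^(100/q) ≢ 1 for every such q.
g = 2: gcd(2, 202) = 2 > 1, not a unit — skip.
g = 3: 3^50 ≡ 201; 3^20 ≡ 185 — none is 1, so 3 is a primitive root.
So 3 is the smallest generator of (Z/202Z)^×.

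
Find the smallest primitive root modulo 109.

φ(109) = 109 − 1 = 108 = 2^2 · 3^3.
Test candidates g = 2, 3, … against the prime factors q ∈ {2, 3} of φ(109): g is a generator iff g^(108/q) ≢ 1 for every such q.
g = 2: 2^54 ≡ 108; 2^36 ≡ 1 — hits 1, so not a primitive root.
g = 3: 3^54 ≡ 1 — hits 1, so not a primitive root.
g = 4: 4^54 ≡ 1 — hits 1, so not a primitive root.
g = 5: 5^54 ≡ 1 — hits 1, so not a primitive root.
g = 6: 6^54 ≡ 108; 6^36 ≡ 63 — none is 1, so 6 is a primitive root.
So 6 is the smallest generator of (Z/109Z)^×.

6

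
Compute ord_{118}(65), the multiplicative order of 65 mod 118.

58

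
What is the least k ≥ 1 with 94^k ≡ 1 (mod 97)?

48

The order of 94 must divide φ(97) = 97 − 1 = 96 = 2^5 · 3.
Divisors of 96: 1, 2, 3, 4, 6, 8, 12, 16, 24, 32, 48, 96.
Compute 94^d (mod 97) for the divisors d until we hit 1:
94^1 ≡ 94 (mod 97)
94^2 ≡ 9 (mod 97)
94^3 ≡ 70 (mod 97)
94^4 ≡ 81 (mod 97)
94^6 ≡ 50 (mod 97)
94^8 ≡ 62 (mod 97)
94^12 ≡ 75 (mod 97)
94^16 ≡ 61 (mod 97)
94^24 ≡ 96 (mod 97)
94^32 ≡ 35 (mod 97)
94^48 ≡ 1 (mod 97) ✓
Hence ord(94) = 48.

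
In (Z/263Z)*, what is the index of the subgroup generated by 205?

By Lagrange's theorem, ord_263(205) divides φ(263) = 263 − 1 = 262 = 2 · 131.
Divisors of 262: 1, 2, 131, 262.
Check 205^d mod 263 for each divisor in increasing order:
205^1 ≡ 205 (mod 263)
205^2 ≡ 208 (mod 263)
205^131 ≡ 1 (mod 263) ✓
The order of 205 is 131, so the subgroup it generates has 131 elements.
[(Z/263Z)^× : ⟨205⟩] = 262/131 = 2.

2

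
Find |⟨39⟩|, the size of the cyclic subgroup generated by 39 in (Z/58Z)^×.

By Lagrange's theorem, ord_58(39) divides φ(58) = φ(2)·φ(29) = 1·28 = 28 = 2^2 · 7.
Divisors of 28: 1, 2, 4, 7, 14, 28.
Test each divisor d:
39^1 ≡ 39 (mod 58)
39^2 ≡ 13 (mod 58)
39^4 ≡ 53 (mod 58)
39^7 ≡ 17 (mod 58)
39^14 ≡ 57 (mod 58)
39^28 ≡ 1 (mod 58) ✓
So ord_58(39) = 28.

28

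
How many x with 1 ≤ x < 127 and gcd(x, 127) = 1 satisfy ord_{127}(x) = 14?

φ(127) = 127 − 1 = 126 = 2 · 3^2 · 7.
(Z/127Z)^× is cyclic (|G| = 126); a cyclic group of order m has exactly φ(d) elements of each order d | m, and none otherwise.
14 = 2 · 7 divides 126, and φ(14) = 6.

6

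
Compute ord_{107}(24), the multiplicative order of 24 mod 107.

By Lagrange's theorem, ord_107(24) divides φ(107) = 107 − 1 = 106 = 2 · 53.
Divisors of 106: 1, 2, 53, 106.
Check 24^d mod 107 for each divisor in increasing order:
24^1 ≡ 24 (mod 107)
24^2 ≡ 41 (mod 107)
24^53 ≡ 106 (mod 107)
24^106 ≡ 1 (mod 107) ✓
The smallest such exponent is 106, so the order of 24 is 106.

106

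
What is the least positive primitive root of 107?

2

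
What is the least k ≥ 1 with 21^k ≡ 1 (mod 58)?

ord(21) | φ(58) = φ(2)·φ(29) = 1·28 = 28 = 2^2 · 7.
Divisors of 28: 1, 2, 4, 7, 14, 28.
Evaluate successive powers at the divisors of 28:
21^1 ≡ 21 (mod 58)
21^2 ≡ 35 (mod 58)
21^4 ≡ 7 (mod 58)
21^7 ≡ 41 (mod 58)
21^14 ≡ 57 (mod 58)
21^28 ≡ 1 (mod 58) ✓
Hence ord(21) = 28.

28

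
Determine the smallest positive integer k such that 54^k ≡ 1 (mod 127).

The order of 54 must divide φ(127) = 127 − 1 = 126 = 2 · 3^2 · 7.
Divisors of 126: 1, 2, 3, 6, 7, 9, 14, 18, 21, 42, 63, 126.
Evaluate successive powers at the divisors of 126:
54^1 ≡ 54
54^2 ≡ 122
54^3 ≡ 111
54^6 ≡ 2
54^7 ≡ 108
54^9 ≡ 95
54^14 ≡ 107
54^18 ≡ 8
54^21 ≡ 126
54^42 ≡ 1
Hence ord(54) = 42.

42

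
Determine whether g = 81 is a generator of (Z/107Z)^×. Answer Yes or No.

φ(107) = 107 − 1 = 106 = 2 · 53.
An element g generates (Z/107Z)^× iff g^(106/q) ≢ 1 (mod 107) for each prime q ∈ {2, 53}.
81^53 ≡ 1 (mod 107)  [q = 2: ≡ 1 ✗]
81^2 ≡ 34 (mod 107)  [q = 53: ≢ 1 ✓]
The check at q = 2 fails, so 81 generates a proper subgroup.

No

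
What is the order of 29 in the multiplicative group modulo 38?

18

By Lagrange's theorem, ord_38(29) divides φ(38) = φ(2)·φ(19) = 1·18 = 18 = 2 · 3^2.
Divisors of 18: 1, 2, 3, 6, 9, 18.
Check 29^d mod 38 for each divisor in increasing order:
29^1 ≡ 29
29^2 ≡ 5
29^3 ≡ 31
29^6 ≡ 11
29^9 ≡ 37
29^18 ≡ 1
The smallest such exponent is 18, so the order of 29 is 18.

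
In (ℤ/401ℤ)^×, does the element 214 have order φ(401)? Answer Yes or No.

Yes

φ(401) = 401 − 1 = 400 = 2^4 · 5^2.
Test 214^(400/q) mod 401 for each prime factor q of 400:
214^200 ≡ 400 (mod 401)  [q = 2: ≢ 1 ✓]
214^80 ≡ 372 (mod 401)  [q = 5: ≢ 1 ✓]
All checks pass, so 214 has order 400 and is a primitive root modulo 401.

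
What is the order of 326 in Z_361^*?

342

Since 326 ∈ (Z/361Z)^×, its order divides φ(361) = φ(19^2) = 19·(19−1) = 342 = 2 · 3^2 · 19.
Divisors of 342: 1, 2, 3, 6, 9, 18, 19, 38, 57, 114, 171, 342.
Compute 326^d (mod 361) for the divisors d until we hit 1:
326^1 ≡ 326
326^2 ≡ 142
326^3 ≡ 84
326^6 ≡ 197
326^9 ≡ 303
326^18 ≡ 115
326^19 ≡ 307
326^38 ≡ 28
326^57 ≡ 293
326^114 ≡ 292
326^171 ≡ 360
326^342 ≡ 1
Hence ord(326) = 342.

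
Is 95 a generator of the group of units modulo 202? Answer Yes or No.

No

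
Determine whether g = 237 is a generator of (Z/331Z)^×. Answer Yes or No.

Yes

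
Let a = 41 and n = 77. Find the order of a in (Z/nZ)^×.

10

The order of 41 must divide φ(77) = φ(7·11) = (7−1)·(11−1) = 6·10 = 60 = 2^2 · 3 · 5.
Divisors of 60: 1, 2, 3, 4, 5, 6, 10, 12, 15, 20, 30, 60.
Test each divisor d:
41^1 ≡ 41
41^2 ≡ 64
41^3 ≡ 6
41^4 ≡ 15
41^5 ≡ 76
41^6 ≡ 36
41^10 ≡ 1
Hence ord(41) = 10.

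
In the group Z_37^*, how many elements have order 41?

0

φ(37) = 37 − 1 = 36 = 2^2 · 3^2.
(Z/37Z)^× is cyclic (|G| = 36); a cyclic group of order m has exactly φ(d) elements of each order d | m, and none otherwise.
Since 41 ∤ 36, the count is 0.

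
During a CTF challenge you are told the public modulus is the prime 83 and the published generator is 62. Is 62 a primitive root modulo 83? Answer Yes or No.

φ(83) = 83 − 1 = 82 = 2 · 41.
Test 62^(82/q) mod 83 for each prime factor q of 82:
62^41 ≡ 82 (mod 83)  [q = 2: ≢ 1 ✓]
62^2 ≡ 26 (mod 83)  [q = 41: ≢ 1 ✓]
Every test exponent gives a nontrivial residue, hence 62 generates the full group.

Yes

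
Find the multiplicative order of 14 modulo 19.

18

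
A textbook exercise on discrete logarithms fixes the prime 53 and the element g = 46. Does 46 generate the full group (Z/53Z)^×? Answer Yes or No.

No

φ(53) = 53 − 1 = 52 = 2^2 · 13.
An element g generates (Z/53Z)^× iff g^(52/q) ≢ 1 (mod 53) for each prime q ∈ {2, 13}.
46^26 ≡ 1 (mod 53)  [q = 2: ≡ 1 ✗]
46^4 ≡ 16 (mod 53)  [q = 13: ≢ 1 ✓]
Since 46^26 ≡ 1, the order of 46 divides 26 < 52, so 46 is not a primitive root.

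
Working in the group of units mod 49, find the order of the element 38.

42

Since 38 ∈ (Z/49Z)^×, its order divides φ(49) = φ(7^2) = 7·(7−1) = 42 = 2 · 3 · 7.
Divisors of 42: 1, 2, 3, 6, 7, 14, 21, 42.
Compute 38^d (mod 49) for the divisors d until we hit 1:
38^1 ≡ 38 (mod 49)
38^2 ≡ 23 (mod 49)
38^3 ≡ 41 (mod 49)
38^6 ≡ 15 (mod 49)
38^7 ≡ 31 (mod 49)
38^14 ≡ 30 (mod 49)
38^21 ≡ 48 (mod 49)
38^42 ≡ 1 (mod 49) ✓
Hence ord(38) = 42.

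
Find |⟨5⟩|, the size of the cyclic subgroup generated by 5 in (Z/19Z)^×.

Since 5 ∈ (Z/19Z)^×, its order divides φ(19) = 19 − 1 = 18 = 2 · 3^2.
Divisors of 18: 1, 2, 3, 6, 9, 18.
Test each divisor d:
5^1 ≡ 5 (mod 19)
5^2 ≡ 6 (mod 19)
5^3 ≡ 11 (mod 19)
5^6 ≡ 7 (mod 19)
5^9 ≡ 1 (mod 19) ✓
Hence ord(5) = 9.

9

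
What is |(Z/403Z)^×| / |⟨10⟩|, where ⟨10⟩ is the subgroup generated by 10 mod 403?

12

By Lagrange's theorem, ord_403(10) divides φ(403) = φ(13·31) = (13−1)·(31−1) = 12·30 = 360 = 2^3 · 3^2 · 5.
Divisors of 360: 1, 2, 3, 4, 5, 6, 8, 9, 10, 12, 15, 18, 20, 24, 30, 36, 40, 45, 60, 72, 90, 120, 180, 360.
Test each divisor d:
10^1 ≡ 10 (mod 403)
10^2 ≡ 100 (mod 403)
10^3 ≡ 194 (mod 403)
10^4 ≡ 328 (mod 403)
10^5 ≡ 56 (mod 403)
10^6 ≡ 157 (mod 403)
10^8 ≡ 386 (mod 403)
10^9 ≡ 233 (mod 403)
10^10 ≡ 315 (mod 403)
10^12 ≡ 66 (mod 403)
10^15 ≡ 311 (mod 403)
10^18 ≡ 287 (mod 403)
10^20 ≡ 87 (mod 403)
10^24 ≡ 326 (mod 403)
10^30 ≡ 1 (mod 403) ✓
The order of 10 is 30, so the subgroup it generates has 30 elements.
Index = |(Z/403Z)^×| / |⟨10⟩| = 360 / 30 = 12.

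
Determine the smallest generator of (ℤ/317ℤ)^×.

2

φ(317) = 317 − 1 = 316 = 2^2 · 79.
g is a primitive root iff g^(316/q) ≢ 1 (mod 317) for each prime q ∈ {2, 79}.
g = 2: 2^158 ≡ 316; 2^4 ≡ 16 — none is 1, so 2 is a primitive root.
The smallest primitive root modulo 317 is 2.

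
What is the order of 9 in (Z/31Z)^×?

ord(9) | φ(31) = 31 − 1 = 30 = 2 · 3 · 5.
Divisors of 30: 1, 2, 3, 5, 6, 10, 15, 30.
Evaluate successive powers at the divisors of 30:
9^1 ≡ 9
9^2 ≡ 19
9^3 ≡ 16
9^5 ≡ 25
9^6 ≡ 8
9^10 ≡ 5
9^15 ≡ 1
Hence ord(9) = 15.

15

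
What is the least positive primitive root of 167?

5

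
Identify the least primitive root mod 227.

2

φ(227) = 227 − 1 = 226 = 2 · 113.
g is a primitive root iff g^(226/q) ≢ 1 (mod 227) for each prime q ∈ {2, 113}.
g = 2: 2^113 ≡ 226; 2^2 ≡ 4 — none is 1, so 2 is a primitive root.
So 2 is the smallest generator of (Z/227Z)^×.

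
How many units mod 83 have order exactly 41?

40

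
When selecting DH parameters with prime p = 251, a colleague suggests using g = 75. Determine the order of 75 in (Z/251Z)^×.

125

ord(75) | φ(251) = 251 − 1 = 250 = 2 · 5^3.
Divisors of 250: 1, 2, 5, 10, 25, 50, 125, 250.
Evaluate successive powers at the divisors of 250:
75^1 ≡ 75 (mod 251)
75^2 ≡ 103 (mod 251)
75^5 ≡ 5 (mod 251)
75^10 ≡ 25 (mod 251)
75^25 ≡ 113 (mod 251)
75^50 ≡ 219 (mod 251)
75^125 ≡ 1 (mod 251) ✓
Hence ord(75) = 125.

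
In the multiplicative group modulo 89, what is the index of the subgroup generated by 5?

2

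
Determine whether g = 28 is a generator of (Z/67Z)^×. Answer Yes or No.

Yes

φ(67) = 67 − 1 = 66 = 2 · 3 · 11.
It suffices to check that the order of 28 is not a proper divisor of 66: compute 28^(66/q) for q ∈ {2, 3, 11}.
28^33 ≡ 66 (mod 67)  [q = 2: ≢ 1 ✓]
28^22 ≡ 37 (mod 67)  [q = 3: ≢ 1 ✓]
28^6 ≡ 40 (mod 67)  [q = 11: ≢ 1 ✓]
None equal 1, so ord_67(28) = 66: 28 is a primitive root.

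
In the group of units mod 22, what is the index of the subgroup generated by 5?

2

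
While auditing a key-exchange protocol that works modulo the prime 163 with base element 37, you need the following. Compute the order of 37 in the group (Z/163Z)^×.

Since 37 ∈ (Z/163Z)^×, its order divides φ(163) = 163 − 1 = 162 = 2 · 3^4.
Divisors of 162: 1, 2, 3, 6, 9, 18, 27, 54, 81, 162.
Compute 37^d (mod 163) for the divisors d until we hit 1:
37^1 ≡ 37 (mod 163)
37^2 ≡ 65 (mod 163)
37^3 ≡ 123 (mod 163)
37^6 ≡ 133 (mod 163)
37^9 ≡ 59 (mod 163)
37^18 ≡ 58 (mod 163)
37^27 ≡ 162 (mod 163)
37^54 ≡ 1 (mod 163) ✓
Hence ord(37) = 54.

54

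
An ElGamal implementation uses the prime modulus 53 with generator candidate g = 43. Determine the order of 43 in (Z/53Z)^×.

ord(43) | φ(53) = 53 − 1 = 52 = 2^2 · 13.
Divisors of 52: 1, 2, 4, 13, 26, 52.
Test each divisor d:
43^1 ≡ 43 (mod 53)
43^2 ≡ 47 (mod 53)
43^4 ≡ 36 (mod 53)
43^13 ≡ 52 (mod 53)
43^26 ≡ 1 (mod 53) ✓
The smallest such exponent is 26, so the order of 43 is 26.

26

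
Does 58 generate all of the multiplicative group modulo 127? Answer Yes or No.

φ(127) = 127 − 1 = 126 = 2 · 3^2 · 7.
58 is a primitive root mod 127 iff 58^(φ(127)/q) ≢ 1 for every prime q | φ(127), i.e. q ∈ {2, 3, 7}.
58^63 ≡ 126 (mod 127)  [q = 2: ≢ 1 ✓]
58^42 ≡ 19 (mod 127)  [q = 3: ≢ 1 ✓]
58^18 ≡ 64 (mod 127)  [q = 7: ≢ 1 ✓]
Every test exponent gives a nontrivial residue, hence 58 generates the full group.

Yes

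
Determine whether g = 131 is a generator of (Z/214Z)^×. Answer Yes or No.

φ(214) = φ(2)·φ(107) = 1·106 = 106 = 2 · 53.
An element g generates (Z/214Z)^× iff g^(106/q) ≢ 1 (mod 214) for each prime q ∈ {2, 53}.
131^53 ≡ 213 (mod 214)  [q = 2: ≢ 1 ✓]
131^2 ≡ 41 (mod 214)  [q = 53: ≢ 1 ✓]
Every test exponent gives a nontrivial residue, hence 131 generates the full group.

Yes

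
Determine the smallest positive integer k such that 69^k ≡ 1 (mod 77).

Since 69 ∈ (Z/77Z)^×, its order divides φ(77) = φ(7·11) = (7−1)·(11−1) = 6·10 = 60 = 2^2 · 3 · 5.
Divisors of 60: 1, 2, 3, 4, 5, 6, 10, 12, 15, 20, 30, 60.
Test each divisor d:
69^1 ≡ 69
69^2 ≡ 64
69^3 ≡ 27
69^4 ≡ 15
69^5 ≡ 34
69^6 ≡ 36
69^10 ≡ 1
The smallest such exponent is 10, so the order of 69 is 10.

10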